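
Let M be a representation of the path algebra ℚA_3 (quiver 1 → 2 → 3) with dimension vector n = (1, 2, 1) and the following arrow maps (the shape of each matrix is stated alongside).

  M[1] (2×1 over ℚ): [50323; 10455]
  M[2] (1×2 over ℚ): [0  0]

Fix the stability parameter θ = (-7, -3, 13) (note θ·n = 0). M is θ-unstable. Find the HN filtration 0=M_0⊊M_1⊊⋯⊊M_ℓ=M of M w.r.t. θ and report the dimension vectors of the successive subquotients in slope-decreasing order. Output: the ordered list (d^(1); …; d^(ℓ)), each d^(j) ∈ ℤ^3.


Interval decomposition of M: I[1,2], I[2,2], I[3,3].
HN type (ℓ=3): μ^(1)=13; μ^(2)=-3; μ^(3)=-7

((0, 0, 1); (0, 2, 0); (1, 0, 0))


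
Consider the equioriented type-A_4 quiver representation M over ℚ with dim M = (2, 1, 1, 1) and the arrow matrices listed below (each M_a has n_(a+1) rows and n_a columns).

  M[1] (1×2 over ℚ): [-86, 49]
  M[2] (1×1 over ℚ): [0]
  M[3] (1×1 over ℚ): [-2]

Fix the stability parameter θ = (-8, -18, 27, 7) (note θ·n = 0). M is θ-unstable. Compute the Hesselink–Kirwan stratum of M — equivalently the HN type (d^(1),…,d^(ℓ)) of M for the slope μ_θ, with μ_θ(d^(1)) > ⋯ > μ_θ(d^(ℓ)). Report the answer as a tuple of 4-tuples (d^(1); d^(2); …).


Barcode: M ≅ I[1,1], I[1,2], I[3,4]. HN layers by μ_θ (3 steps, strictly decreasing):
  μ^(1)=17; μ^(2)=-8; μ^(3)=-13

((0, 0, 1, 1); (1, 0, 0, 0); (1, 1, 0, 0))


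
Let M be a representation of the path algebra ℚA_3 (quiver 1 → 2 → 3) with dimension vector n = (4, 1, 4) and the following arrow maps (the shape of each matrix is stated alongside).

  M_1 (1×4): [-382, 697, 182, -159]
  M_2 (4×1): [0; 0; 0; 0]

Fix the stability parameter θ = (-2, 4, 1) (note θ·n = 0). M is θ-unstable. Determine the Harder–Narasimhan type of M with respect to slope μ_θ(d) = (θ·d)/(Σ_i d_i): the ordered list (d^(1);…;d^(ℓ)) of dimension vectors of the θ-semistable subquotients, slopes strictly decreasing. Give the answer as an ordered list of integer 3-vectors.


Barcode: M ≅ I[1,1]^3, I[1,2], I[3,3]^4. HN layers by μ_θ (3 steps, strictly decreasing):
  μ^(1)=4; μ^(2)=1; μ^(3)=-2

((0, 1, 0); (0, 0, 4); (4, 0, 0))


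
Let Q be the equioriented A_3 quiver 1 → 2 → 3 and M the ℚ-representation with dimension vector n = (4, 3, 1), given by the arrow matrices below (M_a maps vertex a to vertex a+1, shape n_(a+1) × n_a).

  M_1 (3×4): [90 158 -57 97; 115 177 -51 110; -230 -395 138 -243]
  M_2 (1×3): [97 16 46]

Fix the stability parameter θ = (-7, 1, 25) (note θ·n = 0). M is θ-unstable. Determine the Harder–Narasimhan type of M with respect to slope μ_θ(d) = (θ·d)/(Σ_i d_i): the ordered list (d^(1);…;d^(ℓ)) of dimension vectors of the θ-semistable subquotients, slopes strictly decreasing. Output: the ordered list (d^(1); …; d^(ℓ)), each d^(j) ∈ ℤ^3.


Barcode: M ≅ I[1,1], I[1,2]^2, I[1,3]. HN layers by μ_θ (3 steps, strictly decreasing):
  μ^(1)=25; μ^(2)=1; μ^(3)=-7

((0, 0, 1); (0, 3, 0); (4, 0, 0))


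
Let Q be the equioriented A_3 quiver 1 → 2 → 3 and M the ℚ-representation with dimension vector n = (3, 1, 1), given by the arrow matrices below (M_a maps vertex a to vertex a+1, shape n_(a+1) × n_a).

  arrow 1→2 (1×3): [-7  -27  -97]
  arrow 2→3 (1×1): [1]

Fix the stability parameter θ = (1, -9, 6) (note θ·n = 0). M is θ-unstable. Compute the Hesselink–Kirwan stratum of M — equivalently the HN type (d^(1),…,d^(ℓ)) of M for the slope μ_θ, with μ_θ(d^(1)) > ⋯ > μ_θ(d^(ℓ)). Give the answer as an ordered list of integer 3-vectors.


Barcode: M ≅ I[1,1]^2, I[1,3]. HN layers by μ_θ (3 steps, strictly decreasing):
  μ^(1)=6; μ^(2)=1; μ^(3)=-4

((0, 0, 1); (2, 0, 0); (1, 1, 0))


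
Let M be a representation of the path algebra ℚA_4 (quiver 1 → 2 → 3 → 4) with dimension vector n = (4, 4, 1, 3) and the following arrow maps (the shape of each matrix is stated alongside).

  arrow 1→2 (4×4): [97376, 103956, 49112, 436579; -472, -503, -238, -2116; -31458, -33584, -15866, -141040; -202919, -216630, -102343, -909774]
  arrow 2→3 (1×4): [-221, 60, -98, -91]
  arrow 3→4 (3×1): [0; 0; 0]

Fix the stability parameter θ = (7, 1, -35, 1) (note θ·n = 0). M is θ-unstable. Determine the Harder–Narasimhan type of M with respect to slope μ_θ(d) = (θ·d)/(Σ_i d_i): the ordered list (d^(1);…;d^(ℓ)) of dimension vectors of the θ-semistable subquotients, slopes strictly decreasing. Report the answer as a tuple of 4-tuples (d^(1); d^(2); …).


Interval decomposition of M: I[1,1], I[1,2]^2, I[1,3], I[2,2], I[4,4]^3.
HN type (ℓ=4): μ^(1)=7; μ^(2)=4; μ^(3)=1; μ^(4)=-9

((1, 0, 0, 0); (2, 2, 0, 0); (0, 1, 0, 3); (1, 1, 1, 0))


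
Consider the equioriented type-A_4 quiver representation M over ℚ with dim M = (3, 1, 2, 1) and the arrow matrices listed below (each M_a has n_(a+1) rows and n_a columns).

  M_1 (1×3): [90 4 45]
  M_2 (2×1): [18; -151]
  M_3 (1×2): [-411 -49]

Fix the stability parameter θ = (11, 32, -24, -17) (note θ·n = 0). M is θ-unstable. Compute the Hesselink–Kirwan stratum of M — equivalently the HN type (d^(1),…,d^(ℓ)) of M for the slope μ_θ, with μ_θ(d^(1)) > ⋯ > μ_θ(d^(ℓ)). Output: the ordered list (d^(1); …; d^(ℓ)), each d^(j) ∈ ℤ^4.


Interval decomposition of M: I[1,1]^2, I[1,4], I[3,3].
HN type (ℓ=3): μ^(1)=11; μ^(2)=1/2; μ^(3)=-24

((2, 0, 0, 0); (1, 1, 1, 1); (0, 0, 1, 0))


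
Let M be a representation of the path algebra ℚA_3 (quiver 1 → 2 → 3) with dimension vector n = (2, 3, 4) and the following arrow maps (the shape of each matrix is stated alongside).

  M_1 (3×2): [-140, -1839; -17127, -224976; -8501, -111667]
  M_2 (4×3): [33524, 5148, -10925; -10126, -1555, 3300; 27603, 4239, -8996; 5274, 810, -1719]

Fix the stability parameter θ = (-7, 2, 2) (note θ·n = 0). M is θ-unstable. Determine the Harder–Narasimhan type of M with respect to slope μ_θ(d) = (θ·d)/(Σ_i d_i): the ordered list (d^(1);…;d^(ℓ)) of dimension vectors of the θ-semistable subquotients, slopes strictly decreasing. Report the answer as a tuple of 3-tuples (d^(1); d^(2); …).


Interval decomposition of M: I[1,3]^2, I[2,3], I[3,3].
HN type (ℓ=2): μ^(1)=2; μ^(2)=-7

((0, 3, 4); (2, 0, 0))


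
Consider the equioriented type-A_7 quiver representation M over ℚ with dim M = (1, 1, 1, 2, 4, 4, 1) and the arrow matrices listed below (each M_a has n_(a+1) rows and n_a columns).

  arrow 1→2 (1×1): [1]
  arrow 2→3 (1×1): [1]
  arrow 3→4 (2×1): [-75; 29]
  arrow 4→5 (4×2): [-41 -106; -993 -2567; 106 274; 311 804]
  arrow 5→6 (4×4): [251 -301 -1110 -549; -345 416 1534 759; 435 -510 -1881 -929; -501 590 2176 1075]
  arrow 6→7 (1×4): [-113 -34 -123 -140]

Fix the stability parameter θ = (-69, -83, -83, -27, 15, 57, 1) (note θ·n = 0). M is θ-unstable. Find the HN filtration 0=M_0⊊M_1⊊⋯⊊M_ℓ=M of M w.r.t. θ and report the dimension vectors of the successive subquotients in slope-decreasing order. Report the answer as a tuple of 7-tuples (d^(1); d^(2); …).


Barcode: M ≅ I[1,5], I[4,7], I[5,6]^2, I[6,6]. HN layers by μ_θ (5 steps, strictly decreasing):
  μ^(1)=57; μ^(2)=29; μ^(3)=15; μ^(4)=-27; μ^(5)=-235/3

((0, 0, 0, 0, 0, 3, 0); (0, 0, 0, 0, 0, 1, 1); (0, 0, 0, 0, 4, 0, 0); (0, 0, 0, 2, 0, 0, 0); (1, 1, 1, 0, 0, 0, 0))


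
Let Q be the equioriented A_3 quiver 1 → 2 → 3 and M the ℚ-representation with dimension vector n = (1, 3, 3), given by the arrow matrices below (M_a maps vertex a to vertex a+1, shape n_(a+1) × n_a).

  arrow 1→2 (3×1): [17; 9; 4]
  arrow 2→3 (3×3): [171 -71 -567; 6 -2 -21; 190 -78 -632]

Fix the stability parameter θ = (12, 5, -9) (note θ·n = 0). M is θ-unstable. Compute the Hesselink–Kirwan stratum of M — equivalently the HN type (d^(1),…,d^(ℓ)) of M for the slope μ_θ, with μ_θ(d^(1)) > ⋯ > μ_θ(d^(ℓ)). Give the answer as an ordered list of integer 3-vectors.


Via rank(M_{q-1}∘⋯∘M_p): M ≅ I[1,2], I[2,3]^2, I[3,3].
μ_θ-semistable layers: μ^(1)=17/2; μ^(2)=-2; μ^(3)=-9

((1, 1, 0); (0, 2, 2); (0, 0, 1))


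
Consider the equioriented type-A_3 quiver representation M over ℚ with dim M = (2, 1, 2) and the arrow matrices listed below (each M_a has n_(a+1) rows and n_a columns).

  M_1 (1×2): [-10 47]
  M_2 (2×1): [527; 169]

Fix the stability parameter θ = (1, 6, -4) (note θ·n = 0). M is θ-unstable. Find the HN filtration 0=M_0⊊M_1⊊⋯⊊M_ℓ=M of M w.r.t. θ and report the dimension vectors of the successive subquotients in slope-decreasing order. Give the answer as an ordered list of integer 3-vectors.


Interval decomposition of M: I[1,1], I[1,3], I[3,3].
HN type (ℓ=2): μ^(1)=1; μ^(2)=-4

((2, 1, 1); (0, 0, 1))


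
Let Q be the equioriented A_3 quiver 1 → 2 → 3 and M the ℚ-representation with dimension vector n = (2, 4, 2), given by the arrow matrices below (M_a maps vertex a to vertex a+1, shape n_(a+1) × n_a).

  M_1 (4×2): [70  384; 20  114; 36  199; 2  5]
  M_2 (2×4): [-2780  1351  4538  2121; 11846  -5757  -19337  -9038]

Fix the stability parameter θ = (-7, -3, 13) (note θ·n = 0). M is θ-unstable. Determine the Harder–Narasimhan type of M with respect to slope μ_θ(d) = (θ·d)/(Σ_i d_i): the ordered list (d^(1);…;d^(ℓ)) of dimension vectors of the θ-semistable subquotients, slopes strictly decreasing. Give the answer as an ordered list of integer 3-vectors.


Interval decomposition of M: I[1,3]^2, I[2,2]^2.
HN type (ℓ=3): μ^(1)=13; μ^(2)=-3; μ^(3)=-7

((0, 0, 2); (0, 4, 0); (2, 0, 0))


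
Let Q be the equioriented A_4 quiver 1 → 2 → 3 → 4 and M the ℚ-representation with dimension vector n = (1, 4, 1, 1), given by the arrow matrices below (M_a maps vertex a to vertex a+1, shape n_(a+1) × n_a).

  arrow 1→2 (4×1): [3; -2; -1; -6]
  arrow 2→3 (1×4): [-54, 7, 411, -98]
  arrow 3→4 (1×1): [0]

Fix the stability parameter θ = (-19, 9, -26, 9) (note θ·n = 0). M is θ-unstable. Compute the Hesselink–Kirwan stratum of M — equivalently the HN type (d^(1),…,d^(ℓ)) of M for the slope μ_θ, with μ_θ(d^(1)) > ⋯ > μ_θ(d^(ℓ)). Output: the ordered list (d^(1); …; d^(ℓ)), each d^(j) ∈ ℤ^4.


Barcode: M ≅ I[1,3], I[2,2]^3, I[4,4]. HN layers by μ_θ (3 steps, strictly decreasing):
  μ^(1)=9; μ^(2)=-17/2; μ^(3)=-19

((0, 3, 0, 1); (0, 1, 1, 0); (1, 0, 0, 0))


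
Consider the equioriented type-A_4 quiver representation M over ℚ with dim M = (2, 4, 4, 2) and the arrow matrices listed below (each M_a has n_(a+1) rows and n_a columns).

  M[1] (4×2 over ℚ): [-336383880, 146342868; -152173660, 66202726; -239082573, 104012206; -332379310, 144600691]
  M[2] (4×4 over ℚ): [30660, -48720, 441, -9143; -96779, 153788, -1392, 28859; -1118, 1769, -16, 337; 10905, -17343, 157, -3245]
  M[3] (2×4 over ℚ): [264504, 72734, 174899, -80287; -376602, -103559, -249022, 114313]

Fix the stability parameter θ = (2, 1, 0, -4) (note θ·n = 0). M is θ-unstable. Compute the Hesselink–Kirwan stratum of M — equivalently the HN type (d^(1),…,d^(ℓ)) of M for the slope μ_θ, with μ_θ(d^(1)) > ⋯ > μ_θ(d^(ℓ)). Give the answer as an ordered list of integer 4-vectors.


Via rank(M_{q-1}∘⋯∘M_p): M ≅ I[1,4]^2, I[2,3]^2.
μ_θ-semistable layers: μ^(1)=1/2; μ^(2)=-1/4

((0, 2, 2, 0); (2, 2, 2, 2))


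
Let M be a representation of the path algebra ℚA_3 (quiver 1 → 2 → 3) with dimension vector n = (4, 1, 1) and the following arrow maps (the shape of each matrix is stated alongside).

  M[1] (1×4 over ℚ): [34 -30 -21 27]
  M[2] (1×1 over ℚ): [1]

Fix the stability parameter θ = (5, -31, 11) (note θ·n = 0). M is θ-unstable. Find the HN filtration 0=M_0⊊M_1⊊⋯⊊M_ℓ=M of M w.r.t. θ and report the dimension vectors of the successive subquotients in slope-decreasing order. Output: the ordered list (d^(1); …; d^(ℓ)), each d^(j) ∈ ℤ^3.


Barcode: M ≅ I[1,1]^3, I[1,3]. HN layers by μ_θ (3 steps, strictly decreasing):
  μ^(1)=11; μ^(2)=5; μ^(3)=-13

((0, 0, 1); (3, 0, 0); (1, 1, 0))


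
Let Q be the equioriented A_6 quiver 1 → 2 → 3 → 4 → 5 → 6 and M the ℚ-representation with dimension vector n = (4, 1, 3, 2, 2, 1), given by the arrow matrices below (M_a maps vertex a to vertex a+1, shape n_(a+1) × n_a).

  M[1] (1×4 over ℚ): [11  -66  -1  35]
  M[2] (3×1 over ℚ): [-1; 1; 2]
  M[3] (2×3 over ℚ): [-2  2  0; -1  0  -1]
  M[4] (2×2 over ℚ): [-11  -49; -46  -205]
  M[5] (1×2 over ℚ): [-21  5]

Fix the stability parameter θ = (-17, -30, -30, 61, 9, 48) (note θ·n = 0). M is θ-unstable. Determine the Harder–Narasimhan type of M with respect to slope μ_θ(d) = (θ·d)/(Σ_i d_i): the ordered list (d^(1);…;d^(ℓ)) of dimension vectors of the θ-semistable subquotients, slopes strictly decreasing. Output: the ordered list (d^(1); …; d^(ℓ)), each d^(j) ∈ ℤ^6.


Via rank(M_{q-1}∘⋯∘M_p): M ≅ I[1,1]^3, I[1,5], I[3,3], I[3,6].
μ_θ-semistable layers: μ^(1)=48; μ^(2)=35; μ^(3)=-17; μ^(4)=-77/3; μ^(5)=-30

((0, 0, 0, 0, 0, 1); (0, 0, 0, 2, 2, 0); (3, 0, 0, 0, 0, 0); (1, 1, 1, 0, 0, 0); (0, 0, 2, 0, 0, 0))


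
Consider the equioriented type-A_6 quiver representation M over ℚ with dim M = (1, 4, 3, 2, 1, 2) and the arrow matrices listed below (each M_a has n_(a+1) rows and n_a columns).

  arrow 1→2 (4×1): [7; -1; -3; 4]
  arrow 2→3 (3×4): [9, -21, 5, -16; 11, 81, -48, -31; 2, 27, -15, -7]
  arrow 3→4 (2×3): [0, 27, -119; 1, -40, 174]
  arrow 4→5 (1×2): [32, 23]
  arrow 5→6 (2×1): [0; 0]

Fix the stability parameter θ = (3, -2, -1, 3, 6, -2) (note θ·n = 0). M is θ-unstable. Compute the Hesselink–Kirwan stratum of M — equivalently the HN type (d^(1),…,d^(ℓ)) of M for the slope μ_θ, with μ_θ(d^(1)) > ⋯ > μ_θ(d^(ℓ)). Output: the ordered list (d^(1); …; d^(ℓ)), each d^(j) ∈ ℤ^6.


Interval decomposition of M: I[1,5], I[2,2], I[2,3], I[2,4], I[6,6]^2.
HN type (ℓ=5): μ^(1)=6; μ^(2)=3; μ^(3)=0; μ^(4)=-1; μ^(5)=-2

((0, 0, 0, 0, 1, 0); (0, 0, 0, 2, 0, 0); (1, 1, 1, 0, 0, 0); (0, 0, 2, 0, 0, 0); (0, 3, 0, 0, 0, 2))


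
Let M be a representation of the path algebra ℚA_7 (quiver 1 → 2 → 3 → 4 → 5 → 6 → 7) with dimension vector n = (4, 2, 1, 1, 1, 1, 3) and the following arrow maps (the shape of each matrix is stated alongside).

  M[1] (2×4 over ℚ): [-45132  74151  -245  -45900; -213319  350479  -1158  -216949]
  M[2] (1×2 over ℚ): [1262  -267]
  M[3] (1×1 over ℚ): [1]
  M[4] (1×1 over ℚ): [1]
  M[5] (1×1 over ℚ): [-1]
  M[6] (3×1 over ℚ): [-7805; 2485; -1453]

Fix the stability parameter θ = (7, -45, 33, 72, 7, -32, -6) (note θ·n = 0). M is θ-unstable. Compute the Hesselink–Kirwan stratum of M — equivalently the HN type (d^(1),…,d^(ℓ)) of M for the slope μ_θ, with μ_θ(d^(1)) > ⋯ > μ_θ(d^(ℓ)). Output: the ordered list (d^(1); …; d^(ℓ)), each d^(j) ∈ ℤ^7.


Interval decomposition of M: I[1,1]^2, I[1,2], I[1,7], I[7,7]^2.
HN type (ℓ=4): μ^(1)=74/5; μ^(2)=7; μ^(3)=-6; μ^(4)=-19

((0, 0, 1, 1, 1, 1, 1); (2, 0, 0, 0, 0, 0, 0); (0, 0, 0, 0, 0, 0, 2); (2, 2, 0, 0, 0, 0, 0))


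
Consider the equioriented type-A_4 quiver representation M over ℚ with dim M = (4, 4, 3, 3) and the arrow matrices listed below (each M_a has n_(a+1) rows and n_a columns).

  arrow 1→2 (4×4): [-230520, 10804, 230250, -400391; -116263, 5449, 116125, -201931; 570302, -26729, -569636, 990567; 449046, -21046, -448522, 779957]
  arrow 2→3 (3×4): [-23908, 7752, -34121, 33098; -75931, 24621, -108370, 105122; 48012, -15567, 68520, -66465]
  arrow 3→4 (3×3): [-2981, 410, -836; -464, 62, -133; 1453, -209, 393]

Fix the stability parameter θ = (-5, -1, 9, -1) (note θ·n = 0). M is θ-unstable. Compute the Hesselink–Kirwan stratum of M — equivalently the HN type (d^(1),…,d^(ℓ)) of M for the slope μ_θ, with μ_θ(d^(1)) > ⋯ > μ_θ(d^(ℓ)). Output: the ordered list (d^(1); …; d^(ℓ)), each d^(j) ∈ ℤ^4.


Via rank(M_{q-1}∘⋯∘M_p): M ≅ I[1,2], I[1,4]^3.
μ_θ-semistable layers: μ^(1)=4; μ^(2)=-1; μ^(3)=-5

((0, 0, 3, 3); (0, 4, 0, 0); (4, 0, 0, 0))


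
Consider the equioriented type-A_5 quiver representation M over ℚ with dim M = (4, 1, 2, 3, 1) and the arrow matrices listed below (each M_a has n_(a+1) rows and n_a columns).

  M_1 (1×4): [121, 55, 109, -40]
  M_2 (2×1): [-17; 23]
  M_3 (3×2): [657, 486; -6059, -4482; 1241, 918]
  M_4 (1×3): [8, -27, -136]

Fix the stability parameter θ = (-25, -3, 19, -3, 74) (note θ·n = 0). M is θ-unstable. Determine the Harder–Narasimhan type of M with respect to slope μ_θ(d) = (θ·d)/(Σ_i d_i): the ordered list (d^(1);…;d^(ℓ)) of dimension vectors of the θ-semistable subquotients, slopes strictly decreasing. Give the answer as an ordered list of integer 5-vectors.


Interval decomposition of M: I[1,1]^3, I[1,5], I[3,3], I[4,4]^2.
HN type (ℓ=5): μ^(1)=74; μ^(2)=19; μ^(3)=8; μ^(4)=-3; μ^(5)=-25

((0, 0, 0, 0, 1); (0, 0, 1, 0, 0); (0, 0, 1, 1, 0); (0, 1, 0, 2, 0); (4, 0, 0, 0, 0))


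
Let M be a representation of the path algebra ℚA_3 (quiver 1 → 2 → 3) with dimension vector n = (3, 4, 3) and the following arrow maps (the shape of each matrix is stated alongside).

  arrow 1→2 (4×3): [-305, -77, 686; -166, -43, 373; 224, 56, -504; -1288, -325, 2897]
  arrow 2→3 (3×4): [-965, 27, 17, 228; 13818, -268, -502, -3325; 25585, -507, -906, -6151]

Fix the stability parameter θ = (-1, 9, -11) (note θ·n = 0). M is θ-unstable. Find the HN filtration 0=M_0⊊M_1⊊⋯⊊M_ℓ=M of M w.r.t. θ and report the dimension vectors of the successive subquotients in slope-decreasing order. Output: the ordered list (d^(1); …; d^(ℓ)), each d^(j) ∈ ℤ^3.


Via rank(M_{q-1}∘⋯∘M_p): M ≅ I[1,1], I[1,3]^2, I[2,2], I[2,3].
μ_θ-semistable layers: μ^(1)=9; μ^(2)=-1

((0, 1, 0); (3, 3, 3))


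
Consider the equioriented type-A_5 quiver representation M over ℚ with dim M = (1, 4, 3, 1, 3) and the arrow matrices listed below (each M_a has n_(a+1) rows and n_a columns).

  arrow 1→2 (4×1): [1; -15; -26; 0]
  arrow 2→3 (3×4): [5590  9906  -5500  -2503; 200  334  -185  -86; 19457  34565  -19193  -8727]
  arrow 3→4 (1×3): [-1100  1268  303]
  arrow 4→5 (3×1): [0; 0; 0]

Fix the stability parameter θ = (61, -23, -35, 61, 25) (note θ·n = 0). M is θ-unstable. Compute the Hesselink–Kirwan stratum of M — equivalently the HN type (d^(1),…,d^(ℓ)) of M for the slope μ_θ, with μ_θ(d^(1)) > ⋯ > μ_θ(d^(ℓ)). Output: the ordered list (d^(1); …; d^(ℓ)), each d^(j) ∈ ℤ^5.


Interval decomposition of M: I[1,2], I[2,3]^2, I[2,4], I[5,5]^3.
HN type (ℓ=4): μ^(1)=61; μ^(2)=25; μ^(3)=19; μ^(4)=-29

((0, 0, 0, 1, 0); (0, 0, 0, 0, 3); (1, 1, 0, 0, 0); (0, 3, 3, 0, 0))


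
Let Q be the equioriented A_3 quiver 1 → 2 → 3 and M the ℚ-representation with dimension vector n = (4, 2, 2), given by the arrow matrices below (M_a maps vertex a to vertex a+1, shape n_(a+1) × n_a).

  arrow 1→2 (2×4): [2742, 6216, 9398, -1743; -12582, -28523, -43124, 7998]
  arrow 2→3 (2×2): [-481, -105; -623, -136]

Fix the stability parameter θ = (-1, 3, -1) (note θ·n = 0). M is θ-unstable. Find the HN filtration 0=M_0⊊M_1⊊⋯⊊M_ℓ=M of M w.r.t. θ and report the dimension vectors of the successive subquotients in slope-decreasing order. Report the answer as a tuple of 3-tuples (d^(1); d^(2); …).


Via rank(M_{q-1}∘⋯∘M_p): M ≅ I[1,1]^2, I[1,3]^2.
μ_θ-semistable layers: μ^(1)=1; μ^(2)=-1

((0, 2, 2); (4, 0, 0))


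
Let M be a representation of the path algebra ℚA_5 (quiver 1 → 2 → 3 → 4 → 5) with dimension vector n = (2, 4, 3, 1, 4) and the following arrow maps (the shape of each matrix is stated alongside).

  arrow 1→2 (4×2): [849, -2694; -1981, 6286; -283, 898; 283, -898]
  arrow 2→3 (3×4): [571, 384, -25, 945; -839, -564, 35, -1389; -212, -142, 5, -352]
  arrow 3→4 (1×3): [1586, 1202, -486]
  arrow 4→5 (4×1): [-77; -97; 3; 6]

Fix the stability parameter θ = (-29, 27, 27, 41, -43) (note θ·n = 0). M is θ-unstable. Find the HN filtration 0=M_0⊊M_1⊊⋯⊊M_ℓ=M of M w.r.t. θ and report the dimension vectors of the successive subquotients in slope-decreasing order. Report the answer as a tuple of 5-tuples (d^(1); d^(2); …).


Barcode: M ≅ I[1,1], I[1,5], I[2,2]^2, I[2,3], I[3,3], I[5,5]^3. HN layers by μ_θ (4 steps, strictly decreasing):
  μ^(1)=27; μ^(2)=13; μ^(3)=-29; μ^(4)=-43

((0, 3, 2, 0, 0); (0, 1, 1, 1, 1); (2, 0, 0, 0, 0); (0, 0, 0, 0, 3))


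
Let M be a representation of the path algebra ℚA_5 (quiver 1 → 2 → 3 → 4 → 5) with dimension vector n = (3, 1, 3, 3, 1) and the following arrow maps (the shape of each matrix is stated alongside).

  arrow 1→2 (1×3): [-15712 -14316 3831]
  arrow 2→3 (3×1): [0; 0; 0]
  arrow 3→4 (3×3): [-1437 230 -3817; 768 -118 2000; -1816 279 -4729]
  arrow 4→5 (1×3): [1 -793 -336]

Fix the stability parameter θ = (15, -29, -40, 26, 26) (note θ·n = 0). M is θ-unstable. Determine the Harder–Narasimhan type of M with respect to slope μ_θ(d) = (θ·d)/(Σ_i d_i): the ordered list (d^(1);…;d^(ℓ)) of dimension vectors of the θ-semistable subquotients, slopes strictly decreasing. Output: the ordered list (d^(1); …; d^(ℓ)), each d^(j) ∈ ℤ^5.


Via rank(M_{q-1}∘⋯∘M_p): M ≅ I[1,1]^2, I[1,2], I[3,4]^2, I[3,5].
μ_θ-semistable layers: μ^(1)=26; μ^(2)=15; μ^(3)=-7; μ^(4)=-40

((0, 0, 0, 3, 1); (2, 0, 0, 0, 0); (1, 1, 0, 0, 0); (0, 0, 3, 0, 0))


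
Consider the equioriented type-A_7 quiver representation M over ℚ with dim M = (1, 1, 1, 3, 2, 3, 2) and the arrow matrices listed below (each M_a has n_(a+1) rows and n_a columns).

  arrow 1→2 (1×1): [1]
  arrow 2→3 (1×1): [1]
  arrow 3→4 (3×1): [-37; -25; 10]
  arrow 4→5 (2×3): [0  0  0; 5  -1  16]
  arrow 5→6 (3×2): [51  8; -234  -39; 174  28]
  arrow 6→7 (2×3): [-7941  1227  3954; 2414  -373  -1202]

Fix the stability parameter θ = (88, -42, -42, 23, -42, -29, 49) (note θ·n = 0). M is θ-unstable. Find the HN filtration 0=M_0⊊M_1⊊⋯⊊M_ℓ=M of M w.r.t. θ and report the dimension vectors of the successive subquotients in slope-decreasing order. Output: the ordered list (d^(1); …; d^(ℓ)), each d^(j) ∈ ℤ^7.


Barcode: M ≅ I[1,4], I[4,4], I[4,7], I[5,7], I[6,6]. HN layers by μ_θ (6 steps, strictly decreasing):
  μ^(1)=49; μ^(2)=23; μ^(3)=4/3; μ^(4)=-16; μ^(5)=-29; μ^(6)=-42

((0, 0, 0, 0, 0, 0, 2); (0, 0, 0, 2, 0, 0, 0); (1, 1, 1, 0, 0, 0, 0); (0, 0, 0, 1, 1, 1, 0); (0, 0, 0, 0, 0, 2, 0); (0, 0, 0, 0, 1, 0, 0))


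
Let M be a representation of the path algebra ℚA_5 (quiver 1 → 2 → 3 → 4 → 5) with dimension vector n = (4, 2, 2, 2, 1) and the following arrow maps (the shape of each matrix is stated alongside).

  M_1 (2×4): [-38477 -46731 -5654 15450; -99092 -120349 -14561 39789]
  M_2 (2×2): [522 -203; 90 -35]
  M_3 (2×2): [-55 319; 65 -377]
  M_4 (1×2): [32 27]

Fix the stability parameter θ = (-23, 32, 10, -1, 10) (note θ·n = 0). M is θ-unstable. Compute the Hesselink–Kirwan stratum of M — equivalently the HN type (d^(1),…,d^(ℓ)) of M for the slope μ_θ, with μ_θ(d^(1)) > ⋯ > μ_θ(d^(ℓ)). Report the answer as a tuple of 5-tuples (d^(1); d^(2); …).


Interval decomposition of M: I[1,1]^2, I[1,2], I[1,3], I[3,5], I[4,4].
HN type (ℓ=6): μ^(1)=32; μ^(2)=21; μ^(3)=10; μ^(4)=9/2; μ^(5)=-1; μ^(6)=-23

((0, 1, 0, 0, 0); (0, 1, 1, 0, 0); (0, 0, 0, 0, 1); (0, 0, 1, 1, 0); (0, 0, 0, 1, 0); (4, 0, 0, 0, 0))


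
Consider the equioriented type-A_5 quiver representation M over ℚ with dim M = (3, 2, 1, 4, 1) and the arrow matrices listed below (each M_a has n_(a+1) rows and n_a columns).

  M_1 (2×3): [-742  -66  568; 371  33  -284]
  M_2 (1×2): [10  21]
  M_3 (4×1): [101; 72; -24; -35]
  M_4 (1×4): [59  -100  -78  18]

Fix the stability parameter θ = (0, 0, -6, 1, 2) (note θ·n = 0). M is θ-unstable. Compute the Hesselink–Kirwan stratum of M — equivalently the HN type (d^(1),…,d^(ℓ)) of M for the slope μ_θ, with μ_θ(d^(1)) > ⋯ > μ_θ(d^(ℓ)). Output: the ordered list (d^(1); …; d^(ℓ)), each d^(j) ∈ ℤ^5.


Interval decomposition of M: I[1,1]^2, I[1,5], I[2,2], I[4,4]^3.
HN type (ℓ=4): μ^(1)=2; μ^(2)=1; μ^(3)=0; μ^(4)=-2

((0, 0, 0, 0, 1); (0, 0, 0, 4, 0); (2, 1, 0, 0, 0); (1, 1, 1, 0, 0))


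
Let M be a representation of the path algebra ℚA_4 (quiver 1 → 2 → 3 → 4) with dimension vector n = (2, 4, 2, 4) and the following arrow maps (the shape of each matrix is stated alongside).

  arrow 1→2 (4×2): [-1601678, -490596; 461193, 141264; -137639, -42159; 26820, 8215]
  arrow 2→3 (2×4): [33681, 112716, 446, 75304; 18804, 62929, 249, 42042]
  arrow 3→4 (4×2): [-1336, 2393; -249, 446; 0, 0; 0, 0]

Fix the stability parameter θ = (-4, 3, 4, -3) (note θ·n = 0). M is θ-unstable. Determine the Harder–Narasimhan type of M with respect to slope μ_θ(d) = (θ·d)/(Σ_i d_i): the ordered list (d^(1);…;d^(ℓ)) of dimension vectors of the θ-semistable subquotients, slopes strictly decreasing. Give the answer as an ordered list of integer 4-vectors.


Barcode: M ≅ I[1,2], I[1,4], I[2,2], I[2,4], I[4,4]^2. HN layers by μ_θ (4 steps, strictly decreasing):
  μ^(1)=3; μ^(2)=4/3; μ^(3)=-3; μ^(4)=-4

((0, 2, 0, 0); (0, 2, 2, 2); (0, 0, 0, 2); (2, 0, 0, 0))


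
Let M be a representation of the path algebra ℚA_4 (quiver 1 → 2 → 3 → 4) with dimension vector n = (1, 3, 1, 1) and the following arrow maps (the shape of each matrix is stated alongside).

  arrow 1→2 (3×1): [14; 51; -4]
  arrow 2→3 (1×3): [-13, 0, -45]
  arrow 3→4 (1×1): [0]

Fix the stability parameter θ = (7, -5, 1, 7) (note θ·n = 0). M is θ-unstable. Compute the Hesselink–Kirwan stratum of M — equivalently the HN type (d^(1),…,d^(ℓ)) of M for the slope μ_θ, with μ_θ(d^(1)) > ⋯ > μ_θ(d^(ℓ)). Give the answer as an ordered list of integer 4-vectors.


Via rank(M_{q-1}∘⋯∘M_p): M ≅ I[1,3], I[2,2]^2, I[4,4].
μ_θ-semistable layers: μ^(1)=7; μ^(2)=1; μ^(3)=-5

((0, 0, 0, 1); (1, 1, 1, 0); (0, 2, 0, 0))


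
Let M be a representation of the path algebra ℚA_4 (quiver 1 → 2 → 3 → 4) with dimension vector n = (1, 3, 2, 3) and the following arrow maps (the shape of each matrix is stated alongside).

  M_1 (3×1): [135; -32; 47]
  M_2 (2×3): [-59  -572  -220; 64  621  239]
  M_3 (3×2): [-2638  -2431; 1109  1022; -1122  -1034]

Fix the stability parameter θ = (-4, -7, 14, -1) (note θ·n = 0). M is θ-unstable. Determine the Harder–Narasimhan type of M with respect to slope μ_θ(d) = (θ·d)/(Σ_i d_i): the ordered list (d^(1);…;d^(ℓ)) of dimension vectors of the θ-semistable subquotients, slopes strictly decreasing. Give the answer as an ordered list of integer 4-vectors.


Interval decomposition of M: I[1,4], I[2,2], I[2,4], I[4,4].
HN type (ℓ=4): μ^(1)=13/2; μ^(2)=-1; μ^(3)=-11/2; μ^(4)=-7

((0, 0, 2, 2); (0, 0, 0, 1); (1, 1, 0, 0); (0, 2, 0, 0))


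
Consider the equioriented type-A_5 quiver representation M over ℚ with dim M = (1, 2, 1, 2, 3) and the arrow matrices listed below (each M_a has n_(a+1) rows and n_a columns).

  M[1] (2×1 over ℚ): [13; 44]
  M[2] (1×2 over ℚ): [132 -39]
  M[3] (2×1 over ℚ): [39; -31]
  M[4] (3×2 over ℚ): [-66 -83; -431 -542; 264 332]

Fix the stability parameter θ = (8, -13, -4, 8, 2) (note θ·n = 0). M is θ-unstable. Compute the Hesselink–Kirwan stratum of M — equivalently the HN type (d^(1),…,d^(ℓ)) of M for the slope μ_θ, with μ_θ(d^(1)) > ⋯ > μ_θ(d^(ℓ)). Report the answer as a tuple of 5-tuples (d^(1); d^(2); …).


Via rank(M_{q-1}∘⋯∘M_p): M ≅ I[1,2], I[2,5], I[4,5], I[5,5].
μ_θ-semistable layers: μ^(1)=5; μ^(2)=2; μ^(3)=-5/2; μ^(4)=-4; μ^(5)=-13

((0, 0, 0, 2, 2); (0, 0, 0, 0, 1); (1, 1, 0, 0, 0); (0, 0, 1, 0, 0); (0, 1, 0, 0, 0))


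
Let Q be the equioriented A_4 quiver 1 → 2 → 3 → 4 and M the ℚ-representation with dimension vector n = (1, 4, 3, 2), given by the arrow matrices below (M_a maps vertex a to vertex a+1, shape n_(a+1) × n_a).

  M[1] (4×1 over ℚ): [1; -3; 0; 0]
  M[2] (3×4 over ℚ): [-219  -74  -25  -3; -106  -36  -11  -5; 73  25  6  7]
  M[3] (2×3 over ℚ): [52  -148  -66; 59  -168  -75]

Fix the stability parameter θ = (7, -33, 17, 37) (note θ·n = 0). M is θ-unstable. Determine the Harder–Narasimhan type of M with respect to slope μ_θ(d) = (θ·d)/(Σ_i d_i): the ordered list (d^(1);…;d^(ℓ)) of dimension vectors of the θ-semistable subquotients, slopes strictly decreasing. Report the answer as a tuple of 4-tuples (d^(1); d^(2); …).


Via rank(M_{q-1}∘⋯∘M_p): M ≅ I[1,4], I[2,2], I[2,3], I[2,4].
μ_θ-semistable layers: μ^(1)=37; μ^(2)=17; μ^(3)=-13; μ^(4)=-33

((0, 0, 0, 2); (0, 0, 3, 0); (1, 1, 0, 0); (0, 3, 0, 0))


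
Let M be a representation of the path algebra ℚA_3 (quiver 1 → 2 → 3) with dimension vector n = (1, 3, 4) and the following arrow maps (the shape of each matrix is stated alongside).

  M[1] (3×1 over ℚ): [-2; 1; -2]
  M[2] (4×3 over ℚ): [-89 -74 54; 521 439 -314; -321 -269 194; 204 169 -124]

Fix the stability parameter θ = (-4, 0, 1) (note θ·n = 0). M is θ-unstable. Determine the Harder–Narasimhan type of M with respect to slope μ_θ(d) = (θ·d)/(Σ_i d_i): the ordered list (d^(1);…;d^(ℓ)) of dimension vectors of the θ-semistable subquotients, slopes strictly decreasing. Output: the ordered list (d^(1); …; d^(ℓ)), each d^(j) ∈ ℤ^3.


Barcode: M ≅ I[1,3], I[2,2], I[2,3], I[3,3]^2. HN layers by μ_θ (3 steps, strictly decreasing):
  μ^(1)=1; μ^(2)=0; μ^(3)=-4

((0, 0, 4); (0, 3, 0); (1, 0, 0))


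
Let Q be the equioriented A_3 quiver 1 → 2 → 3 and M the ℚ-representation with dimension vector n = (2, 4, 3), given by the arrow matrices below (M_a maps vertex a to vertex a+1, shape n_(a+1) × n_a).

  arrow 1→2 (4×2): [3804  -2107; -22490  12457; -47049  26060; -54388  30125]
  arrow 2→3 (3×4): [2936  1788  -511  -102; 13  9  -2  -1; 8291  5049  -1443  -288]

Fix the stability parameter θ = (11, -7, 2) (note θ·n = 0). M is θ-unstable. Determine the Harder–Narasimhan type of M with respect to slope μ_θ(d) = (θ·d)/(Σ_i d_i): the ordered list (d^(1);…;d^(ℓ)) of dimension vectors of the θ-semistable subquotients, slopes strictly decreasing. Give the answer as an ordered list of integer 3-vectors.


Interval decomposition of M: I[1,3]^2, I[2,2], I[2,3].
HN type (ℓ=2): μ^(1)=2; μ^(2)=-7

((2, 2, 3); (0, 2, 0))


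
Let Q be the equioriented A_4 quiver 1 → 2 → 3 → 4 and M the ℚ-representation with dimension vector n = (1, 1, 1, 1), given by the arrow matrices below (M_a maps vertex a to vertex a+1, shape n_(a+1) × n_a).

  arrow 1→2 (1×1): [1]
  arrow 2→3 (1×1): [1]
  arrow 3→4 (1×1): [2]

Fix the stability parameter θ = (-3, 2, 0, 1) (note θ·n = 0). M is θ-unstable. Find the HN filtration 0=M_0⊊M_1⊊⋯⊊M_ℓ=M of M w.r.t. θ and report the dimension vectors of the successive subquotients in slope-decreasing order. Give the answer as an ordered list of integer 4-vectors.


Interval decomposition of M: I[1,4].
HN type (ℓ=2): μ^(1)=1; μ^(2)=-3

((0, 1, 1, 1); (1, 0, 0, 0))


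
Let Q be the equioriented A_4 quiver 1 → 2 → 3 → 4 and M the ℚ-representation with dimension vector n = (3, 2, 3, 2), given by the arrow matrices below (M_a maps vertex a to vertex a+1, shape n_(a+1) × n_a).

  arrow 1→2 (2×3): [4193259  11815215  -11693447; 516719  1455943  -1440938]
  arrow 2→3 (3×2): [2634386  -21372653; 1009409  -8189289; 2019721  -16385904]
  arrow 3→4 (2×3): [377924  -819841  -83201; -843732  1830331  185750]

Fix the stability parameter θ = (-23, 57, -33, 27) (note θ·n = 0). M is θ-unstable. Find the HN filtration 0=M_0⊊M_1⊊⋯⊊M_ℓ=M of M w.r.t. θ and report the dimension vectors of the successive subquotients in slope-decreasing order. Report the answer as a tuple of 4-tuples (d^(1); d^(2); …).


Via rank(M_{q-1}∘⋯∘M_p): M ≅ I[1,1], I[1,4]^2, I[3,3].
μ_θ-semistable layers: μ^(1)=27; μ^(2)=12; μ^(3)=-23; μ^(4)=-33

((0, 0, 0, 2); (0, 2, 2, 0); (3, 0, 0, 0); (0, 0, 1, 0))


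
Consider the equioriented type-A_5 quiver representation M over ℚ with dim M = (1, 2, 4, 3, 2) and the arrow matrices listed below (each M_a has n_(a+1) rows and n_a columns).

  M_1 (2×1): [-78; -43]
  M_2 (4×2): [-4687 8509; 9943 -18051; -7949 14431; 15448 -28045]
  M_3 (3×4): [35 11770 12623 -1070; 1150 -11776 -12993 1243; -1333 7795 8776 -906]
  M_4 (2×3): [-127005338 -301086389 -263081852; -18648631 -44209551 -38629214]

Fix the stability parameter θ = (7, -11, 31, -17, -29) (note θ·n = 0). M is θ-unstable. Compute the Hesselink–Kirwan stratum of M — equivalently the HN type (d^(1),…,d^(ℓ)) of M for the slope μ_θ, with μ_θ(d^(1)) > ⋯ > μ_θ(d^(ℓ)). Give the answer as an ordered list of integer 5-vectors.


Interval decomposition of M: I[1,5], I[2,3], I[3,4], I[3,5].
HN type (ℓ=5): μ^(1)=31; μ^(2)=7; μ^(3)=-19/5; μ^(4)=-5; μ^(5)=-11

((0, 0, 1, 0, 0); (0, 0, 1, 1, 0); (1, 1, 1, 1, 1); (0, 0, 1, 1, 1); (0, 1, 0, 0, 0))


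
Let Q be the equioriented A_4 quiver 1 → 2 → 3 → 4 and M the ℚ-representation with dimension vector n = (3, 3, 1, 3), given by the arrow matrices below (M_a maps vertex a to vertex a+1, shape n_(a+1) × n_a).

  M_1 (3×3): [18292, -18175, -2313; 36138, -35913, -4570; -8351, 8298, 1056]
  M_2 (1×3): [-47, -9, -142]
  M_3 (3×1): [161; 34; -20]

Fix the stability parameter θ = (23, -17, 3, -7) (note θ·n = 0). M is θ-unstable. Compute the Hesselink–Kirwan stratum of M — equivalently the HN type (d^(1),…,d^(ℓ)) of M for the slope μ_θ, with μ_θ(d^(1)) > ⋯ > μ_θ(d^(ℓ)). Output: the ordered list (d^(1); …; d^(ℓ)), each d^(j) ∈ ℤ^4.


Via rank(M_{q-1}∘⋯∘M_p): M ≅ I[1,2]^2, I[1,4], I[4,4]^2.
μ_θ-semistable layers: μ^(1)=3; μ^(2)=1/2; μ^(3)=-7

((2, 2, 0, 0); (1, 1, 1, 1); (0, 0, 0, 2))


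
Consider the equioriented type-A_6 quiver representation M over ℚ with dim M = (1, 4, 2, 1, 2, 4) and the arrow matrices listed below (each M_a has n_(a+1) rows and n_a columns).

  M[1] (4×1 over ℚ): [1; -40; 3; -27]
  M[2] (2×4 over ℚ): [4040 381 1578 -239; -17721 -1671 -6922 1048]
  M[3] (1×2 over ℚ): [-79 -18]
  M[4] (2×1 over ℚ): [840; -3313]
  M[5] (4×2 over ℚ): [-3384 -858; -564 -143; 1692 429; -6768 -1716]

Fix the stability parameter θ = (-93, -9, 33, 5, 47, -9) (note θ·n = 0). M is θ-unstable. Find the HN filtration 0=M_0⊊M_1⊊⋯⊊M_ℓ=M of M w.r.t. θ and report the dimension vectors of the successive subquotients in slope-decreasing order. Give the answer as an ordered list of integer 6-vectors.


Barcode: M ≅ I[1,6], I[2,2]^2, I[2,3], I[5,5], I[6,6]^3. HN layers by μ_θ (5 steps, strictly decreasing):
  μ^(1)=47; μ^(2)=33; μ^(3)=19; μ^(4)=-9; μ^(5)=-93

((0, 0, 0, 0, 1, 0); (0, 0, 1, 0, 0, 0); (0, 0, 1, 1, 1, 1); (0, 4, 0, 0, 0, 3); (1, 0, 0, 0, 0, 0))


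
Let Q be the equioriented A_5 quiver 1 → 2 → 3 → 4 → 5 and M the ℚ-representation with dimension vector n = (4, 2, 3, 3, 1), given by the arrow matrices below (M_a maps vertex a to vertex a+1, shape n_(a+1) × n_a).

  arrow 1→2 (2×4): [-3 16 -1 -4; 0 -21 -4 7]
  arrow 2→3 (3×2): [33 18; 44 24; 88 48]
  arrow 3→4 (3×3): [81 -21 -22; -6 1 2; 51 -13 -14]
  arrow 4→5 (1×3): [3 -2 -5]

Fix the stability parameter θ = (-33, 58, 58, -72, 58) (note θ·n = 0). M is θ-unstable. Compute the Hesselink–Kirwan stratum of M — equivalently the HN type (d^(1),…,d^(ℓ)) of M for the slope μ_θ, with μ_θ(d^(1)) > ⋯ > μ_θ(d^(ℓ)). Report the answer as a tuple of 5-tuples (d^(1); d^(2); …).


Via rank(M_{q-1}∘⋯∘M_p): M ≅ I[1,1]^2, I[1,2], I[1,4], I[3,3], I[3,4], I[4,5].
μ_θ-semistable layers: μ^(1)=58; μ^(2)=44/3; μ^(3)=-7; μ^(4)=-33; μ^(5)=-72

((0, 1, 1, 0, 1); (0, 1, 1, 1, 0); (0, 0, 1, 1, 0); (4, 0, 0, 0, 0); (0, 0, 0, 1, 0))


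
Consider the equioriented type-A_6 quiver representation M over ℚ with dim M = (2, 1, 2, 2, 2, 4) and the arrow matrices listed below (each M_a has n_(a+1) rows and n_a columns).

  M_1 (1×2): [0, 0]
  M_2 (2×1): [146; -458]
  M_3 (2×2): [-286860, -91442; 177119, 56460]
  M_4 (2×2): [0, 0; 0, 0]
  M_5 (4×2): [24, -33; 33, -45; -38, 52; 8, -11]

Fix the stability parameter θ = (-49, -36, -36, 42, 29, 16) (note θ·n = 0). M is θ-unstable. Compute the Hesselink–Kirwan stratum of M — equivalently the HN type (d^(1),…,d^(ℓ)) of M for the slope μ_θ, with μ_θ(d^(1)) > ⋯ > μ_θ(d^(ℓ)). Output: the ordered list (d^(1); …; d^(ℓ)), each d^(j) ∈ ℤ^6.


Via rank(M_{q-1}∘⋯∘M_p): M ≅ I[1,1]^2, I[2,4], I[3,4], I[5,6]^2, I[6,6]^2.
μ_θ-semistable layers: μ^(1)=42; μ^(2)=45/2; μ^(3)=16; μ^(4)=-36; μ^(5)=-49

((0, 0, 0, 2, 0, 0); (0, 0, 0, 0, 2, 2); (0, 0, 0, 0, 0, 2); (0, 1, 2, 0, 0, 0); (2, 0, 0, 0, 0, 0))


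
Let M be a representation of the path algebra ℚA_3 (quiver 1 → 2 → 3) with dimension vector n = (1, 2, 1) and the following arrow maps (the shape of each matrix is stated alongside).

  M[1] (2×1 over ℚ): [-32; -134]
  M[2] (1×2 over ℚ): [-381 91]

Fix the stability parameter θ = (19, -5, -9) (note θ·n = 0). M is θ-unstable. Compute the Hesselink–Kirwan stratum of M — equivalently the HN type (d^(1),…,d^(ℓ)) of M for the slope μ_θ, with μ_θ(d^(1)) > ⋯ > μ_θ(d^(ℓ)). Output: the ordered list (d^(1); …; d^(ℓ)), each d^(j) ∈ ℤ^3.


Interval decomposition of M: I[1,3], I[2,2].
HN type (ℓ=2): μ^(1)=5/3; μ^(2)=-5

((1, 1, 1); (0, 1, 0))


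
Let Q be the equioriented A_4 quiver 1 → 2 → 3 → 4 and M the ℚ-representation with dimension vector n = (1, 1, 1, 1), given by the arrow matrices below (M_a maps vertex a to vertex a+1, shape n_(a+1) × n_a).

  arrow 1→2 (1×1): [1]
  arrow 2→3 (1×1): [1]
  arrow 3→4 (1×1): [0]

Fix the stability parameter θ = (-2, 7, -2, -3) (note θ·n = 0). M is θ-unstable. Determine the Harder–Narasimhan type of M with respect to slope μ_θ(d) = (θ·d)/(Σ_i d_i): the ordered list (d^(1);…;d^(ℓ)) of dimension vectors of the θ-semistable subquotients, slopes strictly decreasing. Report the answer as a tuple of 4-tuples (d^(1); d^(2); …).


Interval decomposition of M: I[1,3], I[4,4].
HN type (ℓ=3): μ^(1)=5/2; μ^(2)=-2; μ^(3)=-3

((0, 1, 1, 0); (1, 0, 0, 0); (0, 0, 0, 1))


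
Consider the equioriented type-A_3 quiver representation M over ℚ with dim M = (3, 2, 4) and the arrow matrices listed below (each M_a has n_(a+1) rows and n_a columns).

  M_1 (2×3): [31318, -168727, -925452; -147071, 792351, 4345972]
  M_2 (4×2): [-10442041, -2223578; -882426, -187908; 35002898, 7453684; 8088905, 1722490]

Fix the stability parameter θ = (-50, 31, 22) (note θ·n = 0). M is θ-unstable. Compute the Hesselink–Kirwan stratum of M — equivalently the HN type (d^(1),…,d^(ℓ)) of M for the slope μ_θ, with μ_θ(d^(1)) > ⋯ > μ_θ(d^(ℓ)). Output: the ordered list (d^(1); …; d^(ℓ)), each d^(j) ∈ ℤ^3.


Interval decomposition of M: I[1,1], I[1,2], I[1,3], I[3,3]^3.
HN type (ℓ=4): μ^(1)=31; μ^(2)=53/2; μ^(3)=22; μ^(4)=-50

((0, 1, 0); (0, 1, 1); (0, 0, 3); (3, 0, 0))


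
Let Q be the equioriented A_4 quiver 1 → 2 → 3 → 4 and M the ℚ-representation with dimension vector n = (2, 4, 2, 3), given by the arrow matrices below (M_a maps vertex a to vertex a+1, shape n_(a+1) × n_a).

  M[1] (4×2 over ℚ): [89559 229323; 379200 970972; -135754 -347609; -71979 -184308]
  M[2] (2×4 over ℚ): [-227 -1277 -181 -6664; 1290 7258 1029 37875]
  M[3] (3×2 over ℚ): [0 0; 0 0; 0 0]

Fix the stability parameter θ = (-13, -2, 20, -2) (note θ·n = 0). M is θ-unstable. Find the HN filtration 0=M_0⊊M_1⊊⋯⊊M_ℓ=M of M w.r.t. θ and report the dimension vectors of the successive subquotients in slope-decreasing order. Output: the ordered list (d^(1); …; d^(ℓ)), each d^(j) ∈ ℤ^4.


Interval decomposition of M: I[1,3]^2, I[2,2]^2, I[4,4]^3.
HN type (ℓ=3): μ^(1)=20; μ^(2)=-2; μ^(3)=-13

((0, 0, 2, 0); (0, 4, 0, 3); (2, 0, 0, 0))
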